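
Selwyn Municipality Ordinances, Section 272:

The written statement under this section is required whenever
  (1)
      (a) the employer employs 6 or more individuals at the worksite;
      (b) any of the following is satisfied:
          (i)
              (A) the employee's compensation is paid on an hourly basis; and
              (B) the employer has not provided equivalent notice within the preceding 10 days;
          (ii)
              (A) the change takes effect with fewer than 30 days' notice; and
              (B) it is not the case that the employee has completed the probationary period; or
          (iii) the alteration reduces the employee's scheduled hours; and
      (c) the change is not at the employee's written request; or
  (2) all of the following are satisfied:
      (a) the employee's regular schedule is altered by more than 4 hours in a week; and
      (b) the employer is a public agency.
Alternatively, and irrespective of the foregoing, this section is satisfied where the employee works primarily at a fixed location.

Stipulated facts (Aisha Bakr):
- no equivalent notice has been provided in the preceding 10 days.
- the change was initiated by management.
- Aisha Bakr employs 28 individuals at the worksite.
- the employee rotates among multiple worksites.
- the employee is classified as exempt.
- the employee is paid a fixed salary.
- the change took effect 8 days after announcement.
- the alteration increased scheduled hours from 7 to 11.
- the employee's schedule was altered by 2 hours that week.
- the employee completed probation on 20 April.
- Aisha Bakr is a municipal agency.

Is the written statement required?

(a) ≥ 6 at site — satisfied.
(A) hourly-paid — fails.
(B) no recent notice — satisfied.
So (i) is not satisfied (F AND T).
(A) < 30 days' notice — met.
(B) not (past probation) — not satisfied.
(ii) = T AND F = false.
(iii) hours reduced — not satisfied.
(b): F OR F OR F → false.
(c) not employee-requested — satisfied.
(1) = T AND F AND T = false.
(a) schedule shift > 4h — not met.
(b) public agency — met.
So (2) is not satisfied (F AND T).
Overall: F OR F → false.
Exception (fixed location) — not satisfied.
Result: main false OR exception false → false.

No — not required.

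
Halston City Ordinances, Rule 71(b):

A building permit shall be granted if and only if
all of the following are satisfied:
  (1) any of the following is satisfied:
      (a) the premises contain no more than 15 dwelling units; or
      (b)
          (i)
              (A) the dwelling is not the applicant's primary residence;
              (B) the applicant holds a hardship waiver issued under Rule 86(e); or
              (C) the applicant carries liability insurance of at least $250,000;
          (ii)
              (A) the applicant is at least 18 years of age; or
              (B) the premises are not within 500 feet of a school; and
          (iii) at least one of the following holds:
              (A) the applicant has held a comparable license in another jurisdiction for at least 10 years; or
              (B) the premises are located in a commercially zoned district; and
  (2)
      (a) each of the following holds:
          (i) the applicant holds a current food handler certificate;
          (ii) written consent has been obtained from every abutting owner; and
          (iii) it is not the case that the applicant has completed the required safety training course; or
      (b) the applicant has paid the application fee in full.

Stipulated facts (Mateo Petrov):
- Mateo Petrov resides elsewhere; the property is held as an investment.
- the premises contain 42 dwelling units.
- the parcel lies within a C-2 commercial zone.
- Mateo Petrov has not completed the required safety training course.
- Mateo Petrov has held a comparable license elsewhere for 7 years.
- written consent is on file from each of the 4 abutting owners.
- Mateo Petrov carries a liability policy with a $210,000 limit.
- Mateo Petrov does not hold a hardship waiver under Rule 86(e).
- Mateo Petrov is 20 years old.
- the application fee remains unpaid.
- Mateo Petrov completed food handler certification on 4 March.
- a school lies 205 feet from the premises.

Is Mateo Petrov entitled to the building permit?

Yes — granted.

(a) ≤ 15 units — fails.
(A) not (primary residence) — met.
(B) hardship waiver — fails.
(C) insurance ≥ $250,000 — not met.
So (i) is satisfied (T OR F OR F).
(A) age ≥ 18 — met.
(B) ≥500 ft from school — not satisfied.
(ii): T OR F → true.
(A) prior license ≥ 10 yr — not met.
(B) commercially zoned — satisfied.
(iii): F OR T → true.
(b): T AND T AND T → true.
(1) = F OR T = true.
(i) food handler cert. — satisfied.
(ii) all abutters consent — met.
(iii) not (safety training) — met.
(a) = T AND T AND T = true.
(b) fee paid — not met.
(2) = T OR F = true.
Overall: T AND T → true.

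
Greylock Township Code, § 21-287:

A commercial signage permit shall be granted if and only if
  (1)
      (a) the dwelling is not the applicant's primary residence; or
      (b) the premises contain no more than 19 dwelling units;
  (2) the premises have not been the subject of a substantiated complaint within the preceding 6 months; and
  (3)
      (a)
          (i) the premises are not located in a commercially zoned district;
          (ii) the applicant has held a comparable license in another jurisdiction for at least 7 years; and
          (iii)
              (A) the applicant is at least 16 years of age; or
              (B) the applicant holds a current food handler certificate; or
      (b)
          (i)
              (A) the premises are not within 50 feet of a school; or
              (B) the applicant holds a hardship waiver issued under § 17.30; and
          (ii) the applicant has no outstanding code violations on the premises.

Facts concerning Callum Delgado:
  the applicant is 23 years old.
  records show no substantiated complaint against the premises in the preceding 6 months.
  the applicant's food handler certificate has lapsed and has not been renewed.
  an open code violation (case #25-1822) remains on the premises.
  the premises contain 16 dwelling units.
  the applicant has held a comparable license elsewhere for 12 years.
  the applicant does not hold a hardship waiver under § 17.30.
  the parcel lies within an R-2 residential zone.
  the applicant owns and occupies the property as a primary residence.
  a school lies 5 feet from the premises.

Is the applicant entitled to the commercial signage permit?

Yes — granted.

(a) not (primary residence) — not met.
(b) ≤ 19 units — met.
(1): F OR T → true.
(2) no complaint in 6 mo. — satisfied.
(i) not (commercially zoned) — holds.
(ii) prior license ≥ 7 yr — satisfied.
(A) age ≥ 16 — met.
(B) food handler cert. — fails.
(iii): T OR F → true.
(a) = T AND T AND T = true.
(A) ≥50 ft from school — not met.
(B) hardship waiver — not met.
(i) = F OR F = false.
(ii) no code violations — not satisfied.
(b) = F AND F = false.
So (3) is satisfied (T OR F).
Overall: T AND T AND T → true.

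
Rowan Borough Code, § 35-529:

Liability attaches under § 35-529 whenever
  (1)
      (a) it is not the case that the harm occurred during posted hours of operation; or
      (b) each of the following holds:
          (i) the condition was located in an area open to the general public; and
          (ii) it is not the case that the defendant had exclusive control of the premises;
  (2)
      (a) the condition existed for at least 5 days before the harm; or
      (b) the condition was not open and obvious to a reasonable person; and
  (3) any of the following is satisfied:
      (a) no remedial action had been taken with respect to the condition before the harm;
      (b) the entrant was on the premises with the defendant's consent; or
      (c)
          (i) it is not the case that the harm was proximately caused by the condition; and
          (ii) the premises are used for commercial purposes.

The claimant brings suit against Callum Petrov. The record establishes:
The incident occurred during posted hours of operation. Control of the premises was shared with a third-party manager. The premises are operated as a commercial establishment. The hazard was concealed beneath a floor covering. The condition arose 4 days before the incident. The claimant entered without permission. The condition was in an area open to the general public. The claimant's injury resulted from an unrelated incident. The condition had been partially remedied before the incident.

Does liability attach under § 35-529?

(a) not (during posted hours) — not satisfied.
(i) public area — satisfied.
(ii) not (exclusive control) — satisfied.
So (b) is satisfied (T AND T).
So (1) is satisfied (F OR T).
(a) condition ≥5 days old — fails.
(b) not open/obvious — holds.
So (2) is satisfied (F OR T).
(a) no remedial action — not satisfied.
(b) consent to enter — fails.
(i) not (proximate cause) — met.
(ii) commercial use — satisfied.
(c) = T AND T = true.
(3): F OR F OR T → true.
Overall: T AND T AND T → true.

Yes — liable.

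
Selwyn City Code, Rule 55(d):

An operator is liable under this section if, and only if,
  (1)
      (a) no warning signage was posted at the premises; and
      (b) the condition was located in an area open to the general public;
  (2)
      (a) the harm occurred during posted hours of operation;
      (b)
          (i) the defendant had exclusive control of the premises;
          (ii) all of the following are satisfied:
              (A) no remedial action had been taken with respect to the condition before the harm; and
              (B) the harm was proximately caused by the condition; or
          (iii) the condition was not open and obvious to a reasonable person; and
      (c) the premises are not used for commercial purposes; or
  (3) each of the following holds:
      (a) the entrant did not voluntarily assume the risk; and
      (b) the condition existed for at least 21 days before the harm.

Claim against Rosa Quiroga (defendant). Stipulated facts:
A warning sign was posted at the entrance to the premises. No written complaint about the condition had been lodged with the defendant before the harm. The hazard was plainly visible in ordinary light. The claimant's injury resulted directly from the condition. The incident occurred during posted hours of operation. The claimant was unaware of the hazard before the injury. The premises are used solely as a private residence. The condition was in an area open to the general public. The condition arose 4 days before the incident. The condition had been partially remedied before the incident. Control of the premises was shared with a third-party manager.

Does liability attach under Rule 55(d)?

(a) no signage posted — not met.
(b) public area — holds.
(1): F AND T → false.
(a) during posted hours — satisfied.
(i) exclusive control — fails.
(A) no remedial action — not satisfied.
(B) proximate cause — satisfied.
(ii): F AND T → false.
(iii) not open/obvious — fails.
So (b) is not satisfied (F OR F OR F).
(c) not (commercial use) — met.
So (2) is not satisfied (T AND F AND T).
(a) no assumed risk — satisfied.
(b) condition ≥21 days old — fails.
(3): T AND F → false.
Overall = F OR F OR F = false.

No — not liable.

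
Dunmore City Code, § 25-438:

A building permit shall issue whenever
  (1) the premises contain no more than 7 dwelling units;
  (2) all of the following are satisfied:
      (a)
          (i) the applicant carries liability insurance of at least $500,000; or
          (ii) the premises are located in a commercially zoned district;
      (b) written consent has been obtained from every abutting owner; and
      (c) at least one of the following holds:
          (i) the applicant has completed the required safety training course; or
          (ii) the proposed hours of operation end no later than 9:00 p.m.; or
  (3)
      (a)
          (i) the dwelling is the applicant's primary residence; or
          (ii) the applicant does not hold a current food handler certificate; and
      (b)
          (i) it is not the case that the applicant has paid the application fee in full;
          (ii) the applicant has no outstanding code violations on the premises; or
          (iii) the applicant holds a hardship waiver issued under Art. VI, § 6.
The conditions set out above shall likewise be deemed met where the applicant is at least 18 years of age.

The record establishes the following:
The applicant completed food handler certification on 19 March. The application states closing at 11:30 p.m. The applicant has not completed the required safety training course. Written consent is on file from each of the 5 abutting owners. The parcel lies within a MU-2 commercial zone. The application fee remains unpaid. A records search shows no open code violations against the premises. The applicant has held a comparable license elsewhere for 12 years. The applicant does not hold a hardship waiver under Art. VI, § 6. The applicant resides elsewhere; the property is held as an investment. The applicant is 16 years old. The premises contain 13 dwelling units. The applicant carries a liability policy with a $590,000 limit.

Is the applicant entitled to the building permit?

(1) ≤ 7 units — fails.
(i) insurance ≥ $500,000 — satisfied.
(ii) commercially zoned — met.
(a): T OR T → true.
(b) all abutters consent — satisfied.
(i) safety training — not satisfied.
(ii) closes by 9 p.m. — fails.
So (c) is not satisfied (F OR F).
So (2) is not satisfied (T AND T AND F).
(i) primary residence — not met.
(ii) not (food handler cert.) — not satisfied.
So (a) is not satisfied (F OR F).
(i) not (fee paid) — met.
(ii) no code violations — met.
(iii) hardship waiver — fails.
(b): T OR T OR F → true.
(3): F AND T → false.
So Overall is not satisfied (F OR F OR F).
Exception (age ≥ 18) — not satisfied.
Result: main false OR exception false → false.

No — denied.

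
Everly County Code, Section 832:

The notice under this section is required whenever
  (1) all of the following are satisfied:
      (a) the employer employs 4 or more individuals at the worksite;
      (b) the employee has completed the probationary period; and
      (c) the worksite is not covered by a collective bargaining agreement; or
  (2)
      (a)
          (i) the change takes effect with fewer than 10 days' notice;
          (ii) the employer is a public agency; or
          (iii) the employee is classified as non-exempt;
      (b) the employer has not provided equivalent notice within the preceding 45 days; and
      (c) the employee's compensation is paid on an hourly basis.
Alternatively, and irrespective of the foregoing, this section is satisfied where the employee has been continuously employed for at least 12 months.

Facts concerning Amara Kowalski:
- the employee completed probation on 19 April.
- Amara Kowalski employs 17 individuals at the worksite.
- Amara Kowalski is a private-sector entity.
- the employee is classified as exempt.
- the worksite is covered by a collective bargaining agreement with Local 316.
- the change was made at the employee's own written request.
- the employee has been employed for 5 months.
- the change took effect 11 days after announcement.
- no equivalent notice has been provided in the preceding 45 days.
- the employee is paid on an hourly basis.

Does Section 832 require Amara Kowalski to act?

No — not required.

(a) ≥ 4 at site — met.
(b) past probation — holds.
(c) no CBA — fails.
So (1) is not satisfied (T AND T AND F).
(i) < 10 days' notice — not satisfied.
(ii) public agency — not satisfied.
(iii) non-exempt — fails.
So (a) is not satisfied (F OR F OR F).
(b) no recent notice — met.
(c) hourly-paid — holds.
(2): F AND T AND T → false.
Overall: F OR F → false.
Exception (tenure ≥ 12 mo.) — not satisfied.
Result: main false OR exception false → false.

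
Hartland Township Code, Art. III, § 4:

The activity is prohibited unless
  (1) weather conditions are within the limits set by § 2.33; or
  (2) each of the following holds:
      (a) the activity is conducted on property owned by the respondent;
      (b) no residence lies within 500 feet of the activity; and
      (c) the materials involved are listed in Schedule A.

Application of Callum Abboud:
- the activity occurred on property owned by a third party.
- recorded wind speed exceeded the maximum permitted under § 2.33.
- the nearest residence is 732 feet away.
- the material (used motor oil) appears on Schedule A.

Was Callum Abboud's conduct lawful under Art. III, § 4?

No — unlawful.

(1) weather ok — fails.
(a) own property — not satisfied.
(b) no residence in 500 ft — holds.
(c) Schedule A material — satisfied.
(2) = F AND T AND T = false.
Overall: F OR F → false.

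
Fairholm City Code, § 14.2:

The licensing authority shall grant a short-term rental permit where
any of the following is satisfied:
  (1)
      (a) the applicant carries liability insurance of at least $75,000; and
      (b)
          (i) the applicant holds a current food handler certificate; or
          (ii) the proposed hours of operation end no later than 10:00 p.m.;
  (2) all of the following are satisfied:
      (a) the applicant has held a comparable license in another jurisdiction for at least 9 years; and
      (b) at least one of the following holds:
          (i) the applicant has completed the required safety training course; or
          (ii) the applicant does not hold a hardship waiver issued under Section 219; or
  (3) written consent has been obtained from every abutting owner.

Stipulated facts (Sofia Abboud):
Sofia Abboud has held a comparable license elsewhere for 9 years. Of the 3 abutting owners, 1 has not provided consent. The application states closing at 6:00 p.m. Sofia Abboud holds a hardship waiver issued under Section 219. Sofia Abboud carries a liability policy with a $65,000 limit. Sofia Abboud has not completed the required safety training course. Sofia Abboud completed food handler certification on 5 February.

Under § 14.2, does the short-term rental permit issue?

No — denied.

(a) insurance ≥ $75,000 — not satisfied.
(i) food handler cert. — satisfied.
(ii) closes by 10 p.m. — satisfied.
(b) = T OR T = true.
(1) = F AND T = false.
(a) prior license ≥ 9 yr — met.
(i) safety training — fails.
(ii) not (hardship waiver) — fails.
(b): F OR F → false.
(2): T AND F → false.
(3) all abutters consent — not satisfied.
Overall: F OR F OR F → false.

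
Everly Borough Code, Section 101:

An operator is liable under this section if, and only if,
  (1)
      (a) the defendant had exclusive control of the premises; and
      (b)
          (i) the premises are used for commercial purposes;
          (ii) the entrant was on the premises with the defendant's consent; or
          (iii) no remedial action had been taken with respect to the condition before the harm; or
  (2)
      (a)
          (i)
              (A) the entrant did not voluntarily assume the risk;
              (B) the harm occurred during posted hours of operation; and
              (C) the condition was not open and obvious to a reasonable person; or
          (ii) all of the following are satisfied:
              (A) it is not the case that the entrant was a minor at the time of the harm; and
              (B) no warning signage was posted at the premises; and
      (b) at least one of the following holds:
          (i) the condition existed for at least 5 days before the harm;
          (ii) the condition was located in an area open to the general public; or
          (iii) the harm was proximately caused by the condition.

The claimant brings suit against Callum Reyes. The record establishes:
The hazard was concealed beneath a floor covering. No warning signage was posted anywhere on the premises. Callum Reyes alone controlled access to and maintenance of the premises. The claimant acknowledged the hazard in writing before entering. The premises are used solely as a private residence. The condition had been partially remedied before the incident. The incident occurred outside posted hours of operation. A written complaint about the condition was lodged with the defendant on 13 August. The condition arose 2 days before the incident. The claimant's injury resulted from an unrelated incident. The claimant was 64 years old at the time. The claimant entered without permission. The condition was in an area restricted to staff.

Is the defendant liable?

(a) exclusive control — met.
(i) commercial use — not met.
(ii) consent to enter — fails.
(iii) no remedial action — not met.
So (b) is not satisfied (F OR F OR F).
So (1) is not satisfied (T AND F).
(A) no assumed risk — fails.
(B) during posted hours — not satisfied.
(C) not open/obvious — satisfied.
(i) = F AND F AND T = false.
(A) not (entrant a minor) — met.
(B) no signage posted — met.
(ii) = T AND T = true.
(a): F OR T → true.
(i) condition ≥5 days old — not satisfied.
(ii) public area — not met.
(iii) proximate cause — not satisfied.
So (b) is not satisfied (F OR F OR F).
(2): T AND F → false.
So Overall is not satisfied (F OR F).

No — not liable.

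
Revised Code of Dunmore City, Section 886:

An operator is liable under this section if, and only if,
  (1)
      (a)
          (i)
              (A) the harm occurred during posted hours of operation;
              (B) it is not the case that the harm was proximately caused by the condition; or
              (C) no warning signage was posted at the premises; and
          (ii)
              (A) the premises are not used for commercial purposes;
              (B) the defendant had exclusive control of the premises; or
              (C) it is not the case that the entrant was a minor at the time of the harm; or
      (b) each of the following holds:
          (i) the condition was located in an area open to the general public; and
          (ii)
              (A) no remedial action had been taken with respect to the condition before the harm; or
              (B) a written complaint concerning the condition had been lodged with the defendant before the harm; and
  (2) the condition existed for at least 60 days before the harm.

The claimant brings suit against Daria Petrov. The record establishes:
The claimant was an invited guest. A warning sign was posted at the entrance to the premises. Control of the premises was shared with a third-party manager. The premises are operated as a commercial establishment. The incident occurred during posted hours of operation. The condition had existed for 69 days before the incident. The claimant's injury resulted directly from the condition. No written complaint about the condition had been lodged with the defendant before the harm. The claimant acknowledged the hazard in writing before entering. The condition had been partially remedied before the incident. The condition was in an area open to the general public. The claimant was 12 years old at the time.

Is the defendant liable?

No — not liable.

(A) during posted hours — satisfied.
(B) not (proximate cause) — fails.
(C) no signage posted — not satisfied.
(i) = T OR F OR F = true.
(A) not (commercial use) — not met.
(B) exclusive control — fails.
(C) not (entrant a minor) — not met.
(ii): F OR F OR F → false.
(a) = T AND F = false.
(i) public area — satisfied.
(A) no remedial action — not met.
(B) complaint lodged — fails.
So (ii) is not satisfied (F OR F).
So (b) is not satisfied (T AND F).
So (1) is not satisfied (F OR F).
(2) condition ≥60 days old — met.
Overall = F AND T = false.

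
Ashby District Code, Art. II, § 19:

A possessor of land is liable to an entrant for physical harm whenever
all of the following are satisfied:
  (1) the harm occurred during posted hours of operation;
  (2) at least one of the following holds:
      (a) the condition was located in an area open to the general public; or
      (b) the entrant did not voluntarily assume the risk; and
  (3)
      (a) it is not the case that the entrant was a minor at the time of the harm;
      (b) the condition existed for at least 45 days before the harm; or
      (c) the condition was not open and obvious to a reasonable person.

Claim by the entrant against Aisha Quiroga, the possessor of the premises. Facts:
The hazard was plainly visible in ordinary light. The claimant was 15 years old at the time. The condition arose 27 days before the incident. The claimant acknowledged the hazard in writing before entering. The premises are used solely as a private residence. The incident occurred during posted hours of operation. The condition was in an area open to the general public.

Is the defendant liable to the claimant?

(1) during posted hours — satisfied.
(a) public area — satisfied.
(b) no assumed risk — fails.
So (2) is satisfied (T OR F).
(a) not (entrant a minor) — fails.
(b) condition ≥45 days old — not met.
(c) not open/obvious — not satisfied.
So (3) is not satisfied (F OR F OR F).
Overall: T AND T AND F → false.

No — not liable.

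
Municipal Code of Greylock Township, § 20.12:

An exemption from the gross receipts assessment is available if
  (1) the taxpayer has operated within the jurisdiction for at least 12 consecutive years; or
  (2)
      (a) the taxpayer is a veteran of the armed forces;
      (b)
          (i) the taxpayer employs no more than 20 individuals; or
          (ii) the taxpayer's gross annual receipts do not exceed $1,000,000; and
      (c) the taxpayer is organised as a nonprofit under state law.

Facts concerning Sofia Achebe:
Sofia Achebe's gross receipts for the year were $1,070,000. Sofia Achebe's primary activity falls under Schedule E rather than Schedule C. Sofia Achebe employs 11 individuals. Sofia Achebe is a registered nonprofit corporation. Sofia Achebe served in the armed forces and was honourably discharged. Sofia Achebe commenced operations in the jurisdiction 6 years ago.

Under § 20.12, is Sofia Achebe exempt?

(1) ≥ 12 yrs in jurisdiction — not met.
(a) veteran — satisfied.
(i) ≤ 20 employees — met.
(ii) receipts ≤ $1,000,000 — not satisfied.
(b): T OR F → true.
(c) nonprofit — met.
So (2) is satisfied (T AND T AND T).
Overall = F OR T = true.

Yes — exempt.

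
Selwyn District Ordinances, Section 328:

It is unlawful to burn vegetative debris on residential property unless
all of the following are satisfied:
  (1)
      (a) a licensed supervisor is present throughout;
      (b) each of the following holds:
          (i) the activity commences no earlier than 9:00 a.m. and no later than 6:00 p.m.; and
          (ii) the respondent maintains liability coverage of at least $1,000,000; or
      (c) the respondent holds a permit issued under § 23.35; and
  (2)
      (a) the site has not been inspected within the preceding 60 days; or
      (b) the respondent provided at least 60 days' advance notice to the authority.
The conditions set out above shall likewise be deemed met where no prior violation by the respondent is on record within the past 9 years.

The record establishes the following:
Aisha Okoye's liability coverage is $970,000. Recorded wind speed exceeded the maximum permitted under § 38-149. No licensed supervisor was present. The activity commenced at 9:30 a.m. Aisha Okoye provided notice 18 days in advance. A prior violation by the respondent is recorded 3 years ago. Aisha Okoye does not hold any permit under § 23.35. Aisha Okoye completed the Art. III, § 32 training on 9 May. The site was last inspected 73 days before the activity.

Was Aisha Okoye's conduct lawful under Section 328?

(a) supervisor present — not satisfied.
(i) start within hours — met.
(ii) coverage ≥ $1,000,000 — not met.
(b) = T AND F = false.
(c) holds permit — not satisfied.
So (1) is not satisfied (F OR F OR F).
(a) not (site inspected) — met.
(b) ≥60 days' notice — fails.
(2): T OR F → true.
Overall = F AND T = false.
Exception (no prior violation) — not satisfied.
Result: main false OR exception false → false.

No — unlawful.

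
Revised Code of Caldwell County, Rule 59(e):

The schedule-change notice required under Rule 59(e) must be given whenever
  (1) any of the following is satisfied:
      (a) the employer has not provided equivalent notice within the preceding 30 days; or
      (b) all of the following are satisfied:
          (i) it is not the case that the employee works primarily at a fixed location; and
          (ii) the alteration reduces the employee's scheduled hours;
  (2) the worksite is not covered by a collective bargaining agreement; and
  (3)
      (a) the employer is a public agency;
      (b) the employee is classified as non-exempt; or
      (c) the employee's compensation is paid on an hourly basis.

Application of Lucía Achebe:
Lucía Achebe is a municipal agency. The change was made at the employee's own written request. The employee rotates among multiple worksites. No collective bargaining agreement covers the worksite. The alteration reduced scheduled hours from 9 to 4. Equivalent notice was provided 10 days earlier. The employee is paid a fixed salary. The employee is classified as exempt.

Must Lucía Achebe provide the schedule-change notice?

(a) no recent notice — not satisfied.
(i) not (fixed location) — satisfied.
(ii) hours reduced — met.
(b): T AND T → true.
(1) = F OR T = true.
(2) no CBA — met.
(a) public agency — satisfied.
(b) non-exempt — fails.
(c) hourly-paid — fails.
(3): T OR F OR F → true.
Overall = T AND T AND T = true.

Yes — required.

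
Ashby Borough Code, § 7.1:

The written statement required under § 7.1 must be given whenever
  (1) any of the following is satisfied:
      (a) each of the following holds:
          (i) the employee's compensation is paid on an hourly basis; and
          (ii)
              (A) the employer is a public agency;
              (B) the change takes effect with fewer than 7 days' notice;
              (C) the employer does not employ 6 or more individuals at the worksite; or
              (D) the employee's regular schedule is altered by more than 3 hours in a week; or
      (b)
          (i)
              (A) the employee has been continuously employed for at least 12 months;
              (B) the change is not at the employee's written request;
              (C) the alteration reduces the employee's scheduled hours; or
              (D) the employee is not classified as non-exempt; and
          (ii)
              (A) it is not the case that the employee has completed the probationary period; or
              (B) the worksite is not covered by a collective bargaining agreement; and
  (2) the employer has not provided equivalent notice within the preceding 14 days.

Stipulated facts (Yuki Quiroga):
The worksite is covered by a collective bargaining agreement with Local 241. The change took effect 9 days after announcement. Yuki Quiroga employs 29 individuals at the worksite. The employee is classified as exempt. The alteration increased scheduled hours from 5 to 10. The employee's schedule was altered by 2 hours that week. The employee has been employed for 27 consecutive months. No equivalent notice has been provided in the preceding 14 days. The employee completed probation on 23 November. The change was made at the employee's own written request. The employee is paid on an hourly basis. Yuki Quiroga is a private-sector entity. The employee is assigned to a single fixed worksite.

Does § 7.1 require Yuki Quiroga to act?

(i) hourly-paid — holds.
(A) public agency — not met.
(B) < 7 days' notice — not satisfied.
(C) not (≥ 6 at site) — not satisfied.
(D) schedule shift > 3h — fails.
So (ii) is not satisfied (F OR F OR F OR F).
(a): T AND F → false.
(A) tenure ≥ 12 mo. — met.
(B) not employee-requested — not met.
(C) hours reduced — fails.
(D) not (non-exempt) — satisfied.
So (i) is satisfied (T OR F OR F OR T).
(A) not (past probation) — fails.
(B) no CBA — fails.
(ii) = F OR F = false.
(b) = T AND F = false.
(1): F OR F → false.
(2) no recent notice — satisfied.
Overall: F AND T → false.

No — not required.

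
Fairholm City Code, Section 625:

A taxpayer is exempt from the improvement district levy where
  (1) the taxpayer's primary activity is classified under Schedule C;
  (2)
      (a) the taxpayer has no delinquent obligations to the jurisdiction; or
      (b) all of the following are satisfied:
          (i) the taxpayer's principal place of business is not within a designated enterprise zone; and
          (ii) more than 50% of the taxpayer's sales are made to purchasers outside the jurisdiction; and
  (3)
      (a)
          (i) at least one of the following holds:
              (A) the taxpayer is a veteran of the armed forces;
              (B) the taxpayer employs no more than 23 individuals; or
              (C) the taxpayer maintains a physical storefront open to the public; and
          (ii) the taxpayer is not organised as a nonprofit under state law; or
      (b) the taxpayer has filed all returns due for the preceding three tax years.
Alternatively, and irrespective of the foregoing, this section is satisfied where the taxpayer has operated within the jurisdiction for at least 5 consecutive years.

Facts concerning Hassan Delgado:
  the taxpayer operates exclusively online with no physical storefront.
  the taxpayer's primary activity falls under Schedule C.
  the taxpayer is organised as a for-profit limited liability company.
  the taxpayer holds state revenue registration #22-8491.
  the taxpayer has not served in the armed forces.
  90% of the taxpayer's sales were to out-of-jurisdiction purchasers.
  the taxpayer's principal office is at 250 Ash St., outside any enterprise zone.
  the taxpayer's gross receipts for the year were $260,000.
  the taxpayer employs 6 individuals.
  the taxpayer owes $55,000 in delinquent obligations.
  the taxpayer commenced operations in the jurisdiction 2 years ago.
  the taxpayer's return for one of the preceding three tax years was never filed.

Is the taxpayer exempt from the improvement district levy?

(1) Schedule C activity — holds.
(a) no delinquency — not met.
(i) not (in enterprise zone) — satisfied.
(ii) >50% out-of-jur. sales — satisfied.
So (b) is satisfied (T AND T).
(2) = F OR T = true.
(A) veteran — not satisfied.
(B) ≤ 23 employees — holds.
(C) has storefront — not met.
So (i) is satisfied (F OR T OR F).
(ii) not (nonprofit) — met.
(a): T AND T → true.
(b) returns current — not satisfied.
(3): T OR F → true.
Overall = T AND T AND T = true.
Exception (≥ 5 yrs in jurisdiction) — not satisfied.
Result: main true OR exception false → true.

Yes — exempt.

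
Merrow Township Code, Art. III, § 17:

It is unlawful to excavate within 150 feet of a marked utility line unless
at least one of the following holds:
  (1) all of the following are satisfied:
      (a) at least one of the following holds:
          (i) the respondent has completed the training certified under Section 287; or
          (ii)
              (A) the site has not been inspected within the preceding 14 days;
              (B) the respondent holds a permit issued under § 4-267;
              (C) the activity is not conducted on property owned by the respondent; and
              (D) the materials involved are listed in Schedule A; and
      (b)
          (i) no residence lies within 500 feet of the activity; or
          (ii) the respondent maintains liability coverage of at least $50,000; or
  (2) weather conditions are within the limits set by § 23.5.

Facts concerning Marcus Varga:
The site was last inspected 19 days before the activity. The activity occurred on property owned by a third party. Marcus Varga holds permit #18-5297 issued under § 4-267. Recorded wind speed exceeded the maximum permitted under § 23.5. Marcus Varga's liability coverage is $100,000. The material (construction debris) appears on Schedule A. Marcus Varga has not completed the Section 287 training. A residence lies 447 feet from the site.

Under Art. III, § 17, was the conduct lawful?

Yes — lawful.

(i) training certified — not satisfied.
(A) not (site inspected) — met.
(B) holds permit — met.
(C) not (own property) — satisfied.
(D) Schedule A material — met.
(ii) = T AND T AND T AND T = true.
So (a) is satisfied (F OR T).
(i) no residence in 500 ft — not satisfied.
(ii) coverage ≥ $50,000 — satisfied.
(b) = F OR T = true.
(1): T AND T → true.
(2) weather ok — not satisfied.
Overall: T OR F → true.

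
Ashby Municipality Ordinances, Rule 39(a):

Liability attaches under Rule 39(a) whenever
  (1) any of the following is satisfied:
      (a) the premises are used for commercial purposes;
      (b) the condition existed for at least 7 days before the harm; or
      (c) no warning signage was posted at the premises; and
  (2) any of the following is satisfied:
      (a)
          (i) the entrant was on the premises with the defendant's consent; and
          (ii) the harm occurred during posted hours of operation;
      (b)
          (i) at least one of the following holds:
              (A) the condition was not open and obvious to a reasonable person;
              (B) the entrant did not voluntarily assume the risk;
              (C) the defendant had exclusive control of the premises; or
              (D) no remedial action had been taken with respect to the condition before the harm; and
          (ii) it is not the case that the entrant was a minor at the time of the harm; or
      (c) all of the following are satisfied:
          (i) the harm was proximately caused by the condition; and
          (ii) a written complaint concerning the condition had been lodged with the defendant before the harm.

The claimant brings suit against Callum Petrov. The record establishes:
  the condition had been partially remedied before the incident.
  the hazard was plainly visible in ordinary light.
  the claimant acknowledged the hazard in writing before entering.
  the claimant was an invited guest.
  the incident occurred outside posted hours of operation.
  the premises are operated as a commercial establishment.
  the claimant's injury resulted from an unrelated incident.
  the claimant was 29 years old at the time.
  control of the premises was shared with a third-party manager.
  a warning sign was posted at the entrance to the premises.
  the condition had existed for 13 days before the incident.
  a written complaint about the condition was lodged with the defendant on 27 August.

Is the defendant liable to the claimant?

(a) commercial use — holds.
(b) condition ≥7 days old — met.
(c) no signage posted — not met.
(1): T OR T OR F → true.
(i) consent to enter — met.
(ii) during posted hours — fails.
(a) = T AND F = false.
(A) not open/obvious — fails.
(B) no assumed risk — not met.
(C) exclusive control — not met.
(D) no remedial action — not met.
So (i) is not satisfied (F OR F OR F OR F).
(ii) not (entrant a minor) — holds.
(b) = F AND T = false.
(i) proximate cause — fails.
(ii) complaint lodged — met.
(c): F AND T → false.
(2) = F OR F OR F = false.
So Overall is not satisfied (T AND F).

No — not liable.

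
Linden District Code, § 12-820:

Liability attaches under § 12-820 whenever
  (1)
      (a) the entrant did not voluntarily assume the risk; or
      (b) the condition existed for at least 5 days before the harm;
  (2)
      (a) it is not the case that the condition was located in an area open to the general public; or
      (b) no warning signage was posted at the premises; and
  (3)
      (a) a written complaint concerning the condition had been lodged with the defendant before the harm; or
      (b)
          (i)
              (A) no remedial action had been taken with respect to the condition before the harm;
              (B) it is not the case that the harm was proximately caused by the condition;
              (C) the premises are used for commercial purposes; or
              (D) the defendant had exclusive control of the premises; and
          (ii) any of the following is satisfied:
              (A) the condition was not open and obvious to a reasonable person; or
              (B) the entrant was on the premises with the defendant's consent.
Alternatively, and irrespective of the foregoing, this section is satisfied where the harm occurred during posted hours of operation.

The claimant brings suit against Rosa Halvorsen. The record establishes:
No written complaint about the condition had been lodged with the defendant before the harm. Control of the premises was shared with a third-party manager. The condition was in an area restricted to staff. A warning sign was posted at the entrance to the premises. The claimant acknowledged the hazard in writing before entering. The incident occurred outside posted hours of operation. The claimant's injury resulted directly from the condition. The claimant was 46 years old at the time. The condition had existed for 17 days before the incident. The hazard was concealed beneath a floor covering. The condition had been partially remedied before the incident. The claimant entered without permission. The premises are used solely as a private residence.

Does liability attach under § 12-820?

No — not liable.

(a) no assumed risk — not satisfied.
(b) condition ≥5 days old — met.
So (1) is satisfied (F OR T).
(a) not (public area) — holds.
(b) no signage posted — not satisfied.
(2) = T OR F = true.
(a) complaint lodged — fails.
(A) no remedial action — not met.
(B) not (proximate cause) — fails.
(C) commercial use — not met.
(D) exclusive control — not met.
So (i) is not satisfied (F OR F OR F OR F).
(A) not open/obvious — satisfied.
(B) consent to enter — fails.
So (ii) is satisfied (T OR F).
(b) = F AND T = false.
(3) = F OR F = false.
Overall = T AND T AND F = false.
Exception (during posted hours) — not satisfied.
Result: main false OR exception false → false.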